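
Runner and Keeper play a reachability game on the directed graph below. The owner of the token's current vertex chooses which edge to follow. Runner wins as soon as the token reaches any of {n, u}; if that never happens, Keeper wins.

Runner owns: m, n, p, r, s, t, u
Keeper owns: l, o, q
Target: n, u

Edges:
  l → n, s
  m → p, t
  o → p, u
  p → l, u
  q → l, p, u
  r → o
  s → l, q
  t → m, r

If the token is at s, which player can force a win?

Keeper

A0 = {n, u}
A1: add {p} — p (Runner) has p→u.
A2: add {m, o} — m (Runner) has m→p; o (Keeper): all of {p, u} already in.
A3: add {r, t} — r (Runner) has r→o; t (Runner) has t→m.
A4 = A3; e.g. l (Keeper) can still go to s. Fixed point.
s never enters the attractor, so Keeper can avoid the target forever.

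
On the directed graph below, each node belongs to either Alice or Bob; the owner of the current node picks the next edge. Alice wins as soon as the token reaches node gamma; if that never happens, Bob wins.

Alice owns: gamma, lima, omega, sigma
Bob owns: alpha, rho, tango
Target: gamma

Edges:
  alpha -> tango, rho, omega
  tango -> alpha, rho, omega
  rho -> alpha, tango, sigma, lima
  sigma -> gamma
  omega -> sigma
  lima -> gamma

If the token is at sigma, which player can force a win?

Alice

A0 = {gamma}
A1: add {lima, sigma} — sigma (Alice) has sigma→gamma; lima (Alice) has lima→gamma.
sigma ∈ A1, so Alice can force the target.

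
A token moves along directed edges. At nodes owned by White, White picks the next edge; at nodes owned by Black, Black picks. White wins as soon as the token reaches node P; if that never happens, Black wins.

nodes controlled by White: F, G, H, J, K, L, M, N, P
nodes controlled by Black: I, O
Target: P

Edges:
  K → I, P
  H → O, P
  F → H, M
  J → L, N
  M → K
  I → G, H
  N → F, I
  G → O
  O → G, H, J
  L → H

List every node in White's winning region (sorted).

A0 = {P}
A1: add {H, K} — H (White) has H→P; K (White) has K→P.
A2: add {F, L, M} — F (White) has F→H; L (White) has L→H; M (White) has M→K.
A3: add {J, N} — J (White) has J→L; N (White) has N→F.
A4 = A3; e.g. G (White) has no edge into A3. Fixed point.
White's winning region = {F, H, J, K, L, M, N, P}.

F, H, J, K, L, M, N, P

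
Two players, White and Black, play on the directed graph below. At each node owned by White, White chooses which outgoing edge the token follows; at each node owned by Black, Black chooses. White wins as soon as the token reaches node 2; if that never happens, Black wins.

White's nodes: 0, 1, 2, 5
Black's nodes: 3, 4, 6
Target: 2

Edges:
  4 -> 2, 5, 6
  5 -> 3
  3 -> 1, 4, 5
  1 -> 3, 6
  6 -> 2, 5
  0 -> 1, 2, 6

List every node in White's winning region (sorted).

A0 = {2}
A1: add {0} — 0 (White) has 0→2.
A2 = A1; e.g. 1 (White) has no edge into A1. Fixed point.
White's winning region = {0, 2}.

0, 2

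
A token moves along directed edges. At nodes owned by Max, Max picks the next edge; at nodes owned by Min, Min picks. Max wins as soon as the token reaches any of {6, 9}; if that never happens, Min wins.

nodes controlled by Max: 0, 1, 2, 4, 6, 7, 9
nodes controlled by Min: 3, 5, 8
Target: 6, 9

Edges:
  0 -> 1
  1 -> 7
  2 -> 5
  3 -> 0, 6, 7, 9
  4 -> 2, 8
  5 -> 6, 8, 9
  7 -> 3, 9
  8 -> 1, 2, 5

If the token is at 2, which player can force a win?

Min

A0 = {6, 9}
A1: add {7} — 7 (Max) has 7→9.
A2: add {1} — 1 (Max) has 1→7.
A3: add {0} — 0 (Max) has 0→1.
A4: add {3} — 3 (Min): all of {0, 6, 7, 9} already in.
A5 = A4; e.g. 2 (Max) has no edge into A4. Fixed point.
2 never enters the attractor, so Min can avoid the target forever.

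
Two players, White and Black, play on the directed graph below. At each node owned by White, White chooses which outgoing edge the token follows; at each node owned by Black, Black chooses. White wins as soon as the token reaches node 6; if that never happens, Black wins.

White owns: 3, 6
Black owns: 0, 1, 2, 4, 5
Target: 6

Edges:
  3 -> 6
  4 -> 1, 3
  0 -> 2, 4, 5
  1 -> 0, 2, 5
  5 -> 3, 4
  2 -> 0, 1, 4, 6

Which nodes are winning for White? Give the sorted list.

3, 6

A0 = {6}
A1: add {3} — 3 (White) has 3→6.
A2 = A1; e.g. 0 (Black) can still go to 2. Fixed point.
White's winning region = {3, 6}.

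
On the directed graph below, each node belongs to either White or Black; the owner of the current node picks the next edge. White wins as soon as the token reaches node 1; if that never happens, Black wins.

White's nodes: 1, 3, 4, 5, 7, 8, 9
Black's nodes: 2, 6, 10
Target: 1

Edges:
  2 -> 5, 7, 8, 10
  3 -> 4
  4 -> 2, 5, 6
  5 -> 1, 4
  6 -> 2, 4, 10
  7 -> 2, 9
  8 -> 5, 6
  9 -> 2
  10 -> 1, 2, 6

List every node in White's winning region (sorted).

1, 3, 4, 5, 8

A0 = {1}
A1: add {5} — 5 (White) has 5→1.
A2: add {4, 8} — 4 (White) has 4→5; 8 (White) has 8→5.
A3: add {3} — 3 (White) has 3→4.
A4 = A3; e.g. 2 (Black) can still go to 7. Fixed point.
White's winning region = {1, 3, 4, 5, 8}.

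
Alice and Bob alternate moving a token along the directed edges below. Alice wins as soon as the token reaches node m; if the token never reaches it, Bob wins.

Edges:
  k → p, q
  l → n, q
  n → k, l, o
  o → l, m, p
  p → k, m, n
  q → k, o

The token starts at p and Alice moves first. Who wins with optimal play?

Alice

Track states (vertex, player-to-move).
A0 = {(m,Alice), (m,Bob)}
A1: add {(o,Alice), (p,Alice)}.
(p,Alice) ∈ A1 ⇒ Alice forces the target.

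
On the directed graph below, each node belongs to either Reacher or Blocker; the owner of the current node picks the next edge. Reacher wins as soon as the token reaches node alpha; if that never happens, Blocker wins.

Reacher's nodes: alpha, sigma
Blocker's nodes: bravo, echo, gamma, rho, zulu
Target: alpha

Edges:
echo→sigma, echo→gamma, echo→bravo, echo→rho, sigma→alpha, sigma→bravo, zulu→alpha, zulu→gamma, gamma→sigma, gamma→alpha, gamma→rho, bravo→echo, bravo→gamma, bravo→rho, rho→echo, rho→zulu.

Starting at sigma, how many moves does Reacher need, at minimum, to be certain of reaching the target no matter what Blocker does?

1

A0 = {alpha}
A1: add {sigma} — sigma (Reacher) has sigma→alpha.
A2 = A1; e.g. echo (Blocker) can still go to gamma. Fixed point.
sigma enters the attractor at level 1, so Reacher can force the target in 1 move from there.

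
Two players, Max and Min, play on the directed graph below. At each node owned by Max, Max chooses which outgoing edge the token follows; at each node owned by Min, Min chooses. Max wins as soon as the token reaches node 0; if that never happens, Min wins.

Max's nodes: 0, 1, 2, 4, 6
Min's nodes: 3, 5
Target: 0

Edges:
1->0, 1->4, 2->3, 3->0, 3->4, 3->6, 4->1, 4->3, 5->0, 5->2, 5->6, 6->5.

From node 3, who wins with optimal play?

A0 = {0}
A1: add {1} — 1 (Max) has 1→0.
A2: add {4} — 4 (Max) has 4→1.
A3 = A2; e.g. 2 (Max) has no edge into A2. Fixed point.
3 never enters the attractor, so Min can avoid the target forever.

Min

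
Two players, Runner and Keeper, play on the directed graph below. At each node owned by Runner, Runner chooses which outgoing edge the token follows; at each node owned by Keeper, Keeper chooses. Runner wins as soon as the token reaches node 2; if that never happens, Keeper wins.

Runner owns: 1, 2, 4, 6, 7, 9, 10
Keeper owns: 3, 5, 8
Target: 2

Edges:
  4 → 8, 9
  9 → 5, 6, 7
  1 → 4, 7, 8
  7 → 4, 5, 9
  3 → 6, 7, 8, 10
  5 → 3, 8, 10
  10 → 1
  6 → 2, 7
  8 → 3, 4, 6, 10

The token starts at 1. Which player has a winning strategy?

A0 = {2}
A1: add {6} — 6 (Runner) has 6→2.
A2: add {9} — 9 (Runner) has 9→6.
A3: add {4, 7} — 4 (Runner) has 4→9; 7 (Runner) has 7→9.
A4: add {1} — 1 (Runner) has 1→4.
1 ∈ A4, so Runner can force the target.

Runner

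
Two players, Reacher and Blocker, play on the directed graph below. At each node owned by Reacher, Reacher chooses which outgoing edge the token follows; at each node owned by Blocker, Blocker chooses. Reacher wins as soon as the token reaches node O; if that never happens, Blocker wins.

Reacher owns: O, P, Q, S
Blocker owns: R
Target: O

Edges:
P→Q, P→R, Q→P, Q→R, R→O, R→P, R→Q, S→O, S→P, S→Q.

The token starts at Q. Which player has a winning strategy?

A0 = {O}
A1: add {S} — S (Reacher) has S→O.
A2 = A1; e.g. P (Reacher) has no edge into A1. Fixed point.
Q never enters the attractor, so Blocker can avoid the target forever.

Blocker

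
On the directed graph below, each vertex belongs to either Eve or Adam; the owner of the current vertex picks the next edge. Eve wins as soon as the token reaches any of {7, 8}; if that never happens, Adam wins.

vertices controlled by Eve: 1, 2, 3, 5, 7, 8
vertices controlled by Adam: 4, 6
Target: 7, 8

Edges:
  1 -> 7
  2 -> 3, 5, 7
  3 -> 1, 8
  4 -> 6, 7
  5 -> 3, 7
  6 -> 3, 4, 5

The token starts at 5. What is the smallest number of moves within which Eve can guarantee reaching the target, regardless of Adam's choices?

1

A0 = {7, 8}
A1: add {1, 2, 3, 5} — 1 (Eve) has 1→7; 2 (Eve) has 2→7; 3 (Eve) has 3→8; 5 (Eve) has 5→7.
A2 = A1; e.g. 4 (Adam) can still go to 6. Fixed point.
5 enters the attractor at level 1, so Eve can force the target in 1 move from there.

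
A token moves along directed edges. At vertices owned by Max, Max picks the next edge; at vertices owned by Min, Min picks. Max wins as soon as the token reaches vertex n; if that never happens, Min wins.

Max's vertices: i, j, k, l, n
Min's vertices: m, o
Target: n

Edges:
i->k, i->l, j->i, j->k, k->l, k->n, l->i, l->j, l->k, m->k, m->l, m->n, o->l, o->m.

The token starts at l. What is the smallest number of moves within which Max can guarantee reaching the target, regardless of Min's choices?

2

A0 = {n}
A1: add {k} — k (Max) has k→n.
A2: add {i, j, l} — i (Max) has i→k; j (Max) has j→k; l (Max) has l→k.
l enters the attractor at level 2, so Max can force the target in 2 moves from there.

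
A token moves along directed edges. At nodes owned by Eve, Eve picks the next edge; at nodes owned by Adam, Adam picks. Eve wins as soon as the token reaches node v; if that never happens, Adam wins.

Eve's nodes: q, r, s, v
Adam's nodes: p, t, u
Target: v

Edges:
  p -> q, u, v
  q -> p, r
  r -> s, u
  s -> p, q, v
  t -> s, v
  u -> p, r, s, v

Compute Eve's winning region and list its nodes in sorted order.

q, r, s, t, v

A0 = {v}
A1: add {s} — s (Eve) has s→v.
A2: add {r, t} — r (Eve) has r→s; t (Adam): all of {s, v} already in.
A3: add {q} — q (Eve) has q→r.
A4 = A3; e.g. p (Adam) can still go to u. Fixed point.
Eve's winning region = {q, r, s, t, v}.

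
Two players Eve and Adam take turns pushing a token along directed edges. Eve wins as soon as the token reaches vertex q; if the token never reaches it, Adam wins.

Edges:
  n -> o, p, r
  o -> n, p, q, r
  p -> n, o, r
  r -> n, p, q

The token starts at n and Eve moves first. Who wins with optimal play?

Track states (vertex, player-to-move).
A0 = {(q,Eve), (q,Adam)}
A1: add {(o,Eve), (r,Eve)}.
A2 = A1; e.g. (n,Eve) stays out. (n,Eve) never enters ⇒ Adam avoids the target.

Adam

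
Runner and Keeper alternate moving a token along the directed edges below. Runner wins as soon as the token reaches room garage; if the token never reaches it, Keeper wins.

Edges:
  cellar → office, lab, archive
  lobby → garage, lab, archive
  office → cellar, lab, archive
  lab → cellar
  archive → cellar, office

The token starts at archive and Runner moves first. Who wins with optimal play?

Keeper

Track states (vertex, player-to-move).
A0 = {(garage,Runner), (garage,Keeper)}
A1: add {(lobby,Runner)}.
A2 = A1; e.g. (cellar,Runner) stays out. (archive,Runner) never enters ⇒ Keeper avoids the target.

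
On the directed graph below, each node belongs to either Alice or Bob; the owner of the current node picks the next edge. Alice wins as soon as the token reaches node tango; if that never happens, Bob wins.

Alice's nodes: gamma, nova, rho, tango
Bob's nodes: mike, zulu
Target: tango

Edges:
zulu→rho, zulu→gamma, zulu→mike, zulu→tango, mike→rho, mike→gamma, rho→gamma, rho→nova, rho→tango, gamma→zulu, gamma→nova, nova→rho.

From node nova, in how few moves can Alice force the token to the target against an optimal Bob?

A0 = {tango}
A1: add {rho} — rho (Alice) has rho→tango.
A2: add {nova} — nova (Alice) has nova→rho.
nova enters the attractor at level 2, so Alice can force the target in 2 moves from there.

2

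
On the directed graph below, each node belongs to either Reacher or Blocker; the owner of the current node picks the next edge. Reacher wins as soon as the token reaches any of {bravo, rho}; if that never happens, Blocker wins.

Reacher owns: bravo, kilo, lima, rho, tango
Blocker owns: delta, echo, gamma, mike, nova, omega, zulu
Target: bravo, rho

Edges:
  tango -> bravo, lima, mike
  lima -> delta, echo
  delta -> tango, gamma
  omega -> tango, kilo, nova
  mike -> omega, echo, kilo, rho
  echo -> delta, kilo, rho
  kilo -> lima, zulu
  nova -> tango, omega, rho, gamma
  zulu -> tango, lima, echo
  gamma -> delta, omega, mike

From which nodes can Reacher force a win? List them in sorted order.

bravo, rho, tango

A0 = {bravo, rho}
A1: add {tango} — tango (Reacher) has tango→bravo.
A2 = A1; e.g. lima (Reacher) has no edge into A1. Fixed point.
Reacher's winning region = {bravo, rho, tango}.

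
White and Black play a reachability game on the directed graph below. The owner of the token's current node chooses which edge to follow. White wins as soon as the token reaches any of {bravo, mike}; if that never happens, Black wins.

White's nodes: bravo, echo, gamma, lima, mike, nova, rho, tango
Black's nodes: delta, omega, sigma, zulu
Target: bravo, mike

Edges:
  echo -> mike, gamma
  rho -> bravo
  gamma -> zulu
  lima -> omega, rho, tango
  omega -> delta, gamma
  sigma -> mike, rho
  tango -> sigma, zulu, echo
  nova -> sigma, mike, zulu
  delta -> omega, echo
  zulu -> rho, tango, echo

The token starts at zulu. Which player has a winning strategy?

A0 = {bravo, mike}
A1: add {echo, nova, rho} — nova (White) has nova→mike; rho (White) has rho→bravo; echo (White) has echo→mike.
A2: add {lima, sigma, tango} — sigma (Black): all of {mike, rho} already in; tango (White) has tango→echo; lima (White) has lima→rho.
A3: add {zulu} — zulu (Black): all of {rho, tango, echo} already in.
zulu ∈ A3, so White can force the target.

White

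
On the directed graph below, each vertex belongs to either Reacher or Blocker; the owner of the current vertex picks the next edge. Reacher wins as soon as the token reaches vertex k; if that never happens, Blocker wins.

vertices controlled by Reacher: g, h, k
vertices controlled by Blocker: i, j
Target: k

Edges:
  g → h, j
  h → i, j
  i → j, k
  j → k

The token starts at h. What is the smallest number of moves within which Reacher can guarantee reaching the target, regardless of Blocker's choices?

A0 = {k}
A1: add {j} — j (Blocker): all of {k} already in.
A2: add {g, h, i} — g (Reacher) has g→j; h (Reacher) has h→j; i (Blocker): all of {j, k} already in.
A2 = all vertices. Fixed point.
h enters the attractor at level 2, so Reacher can force the target in 2 moves from there.

2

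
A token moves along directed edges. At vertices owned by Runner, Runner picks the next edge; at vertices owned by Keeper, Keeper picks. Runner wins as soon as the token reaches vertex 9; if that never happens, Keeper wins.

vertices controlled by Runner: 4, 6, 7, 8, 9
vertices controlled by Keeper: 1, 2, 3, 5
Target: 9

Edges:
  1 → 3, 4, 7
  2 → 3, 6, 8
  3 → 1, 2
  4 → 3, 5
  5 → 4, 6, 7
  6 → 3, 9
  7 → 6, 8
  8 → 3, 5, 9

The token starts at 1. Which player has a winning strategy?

A0 = {9}
A1: add {6, 8} — 6 (Runner) has 6→9; 8 (Runner) has 8→9.
A2: add {7} — 7 (Runner) has 7→6.
A3 = A2; e.g. 1 (Keeper) can still go to 3. Fixed point.
1 never enters the attractor, so Keeper can avoid the target forever.

Keeper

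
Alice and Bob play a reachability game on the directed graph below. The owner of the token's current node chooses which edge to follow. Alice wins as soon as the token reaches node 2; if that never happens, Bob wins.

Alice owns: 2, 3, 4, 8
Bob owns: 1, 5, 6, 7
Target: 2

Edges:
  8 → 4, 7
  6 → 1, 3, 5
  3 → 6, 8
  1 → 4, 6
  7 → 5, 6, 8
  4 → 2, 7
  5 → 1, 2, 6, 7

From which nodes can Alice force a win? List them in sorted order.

A0 = {2}
A1: add {4} — 4 (Alice) has 4→2.
A2: add {8} — 8 (Alice) has 8→4.
A3: add {3} — 3 (Alice) has 3→8.
A4 = A3; e.g. 1 (Bob) can still go to 6. Fixed point.
Alice's winning region = {2, 3, 4, 8}.

2, 3, 4, 8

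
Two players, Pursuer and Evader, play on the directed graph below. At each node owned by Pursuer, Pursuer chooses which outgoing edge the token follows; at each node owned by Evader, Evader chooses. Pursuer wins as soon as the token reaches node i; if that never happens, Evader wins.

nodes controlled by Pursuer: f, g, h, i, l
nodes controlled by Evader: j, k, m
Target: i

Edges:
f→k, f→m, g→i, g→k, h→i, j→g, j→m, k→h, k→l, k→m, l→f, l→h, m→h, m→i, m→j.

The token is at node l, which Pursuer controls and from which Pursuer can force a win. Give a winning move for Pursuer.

A0 = {i}
A1: add {g, h} — g (Pursuer) has g→i; h (Pursuer) has h→i.
A2: add {l} — l (Pursuer) has l→h.
A3 = A2; e.g. f (Pursuer) has no edge into A2. Fixed point.
From l, successor h is in the attractor (rank 1); the other successor f is not.

h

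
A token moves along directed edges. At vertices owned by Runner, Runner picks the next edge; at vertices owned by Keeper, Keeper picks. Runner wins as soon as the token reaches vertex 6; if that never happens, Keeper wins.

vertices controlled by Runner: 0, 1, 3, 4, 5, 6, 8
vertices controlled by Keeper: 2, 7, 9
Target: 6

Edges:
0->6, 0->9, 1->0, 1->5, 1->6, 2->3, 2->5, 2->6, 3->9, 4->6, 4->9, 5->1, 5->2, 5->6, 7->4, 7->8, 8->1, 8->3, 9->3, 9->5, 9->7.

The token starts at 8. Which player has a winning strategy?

Runner

A0 = {6}
A1: add {0, 1, 4, 5} — 0 (Runner) has 0→6; 1 (Runner) has 1→6; 4 (Runner) has 4→6; 5 (Runner) has 5→6.
A2: add {8} — 8 (Runner) has 8→1.
8 ∈ A2, so Runner can force the target.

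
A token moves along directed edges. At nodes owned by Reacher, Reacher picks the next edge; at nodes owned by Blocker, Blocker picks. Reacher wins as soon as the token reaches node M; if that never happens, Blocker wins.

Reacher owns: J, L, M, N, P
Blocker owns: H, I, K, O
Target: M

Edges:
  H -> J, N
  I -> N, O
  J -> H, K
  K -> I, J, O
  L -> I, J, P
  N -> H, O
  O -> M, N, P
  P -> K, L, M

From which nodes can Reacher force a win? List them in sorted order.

L, M, P

A0 = {M}
A1: add {P} — P (Reacher) has P→M.
A2: add {L} — L (Reacher) has L→P.
A3 = A2; e.g. H (Blocker) can still go to J. Fixed point.
Reacher's winning region = {L, M, P}.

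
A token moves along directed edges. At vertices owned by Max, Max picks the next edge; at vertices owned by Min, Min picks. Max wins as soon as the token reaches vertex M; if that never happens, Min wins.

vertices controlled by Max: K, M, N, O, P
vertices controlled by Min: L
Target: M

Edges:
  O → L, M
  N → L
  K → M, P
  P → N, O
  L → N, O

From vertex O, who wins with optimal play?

Max

A0 = {M}
A1: add {K, O} — K (Max) has K→M; O (Max) has O→M.
O ∈ A1, so Max can force the target.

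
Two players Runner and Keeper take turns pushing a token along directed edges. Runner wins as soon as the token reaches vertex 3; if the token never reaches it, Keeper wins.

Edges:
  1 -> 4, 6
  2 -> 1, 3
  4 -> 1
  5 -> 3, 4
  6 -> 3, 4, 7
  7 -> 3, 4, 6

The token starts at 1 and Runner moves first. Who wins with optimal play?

Track states (vertex, player-to-move).
A0 = {(3,Runner), (3,Keeper)}
A1: add {(2,Runner), (5,Runner), (6,Runner), (7,Runner)}.
A2 = A1; e.g. (1,Runner) stays out. (1,Runner) never enters ⇒ Keeper avoids the target.

Keeper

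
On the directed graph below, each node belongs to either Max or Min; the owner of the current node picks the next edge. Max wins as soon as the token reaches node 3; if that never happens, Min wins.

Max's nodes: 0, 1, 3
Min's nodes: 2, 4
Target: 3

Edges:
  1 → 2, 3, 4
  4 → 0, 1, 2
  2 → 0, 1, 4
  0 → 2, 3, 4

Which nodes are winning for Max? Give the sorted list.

0, 1, 3

A0 = {3}
A1: add {0, 1} — 0 (Max) has 0→3; 1 (Max) has 1→3.
A2 = A1; e.g. 2 (Min) can still go to 4. Fixed point.
Max's winning region = {0, 1, 3}.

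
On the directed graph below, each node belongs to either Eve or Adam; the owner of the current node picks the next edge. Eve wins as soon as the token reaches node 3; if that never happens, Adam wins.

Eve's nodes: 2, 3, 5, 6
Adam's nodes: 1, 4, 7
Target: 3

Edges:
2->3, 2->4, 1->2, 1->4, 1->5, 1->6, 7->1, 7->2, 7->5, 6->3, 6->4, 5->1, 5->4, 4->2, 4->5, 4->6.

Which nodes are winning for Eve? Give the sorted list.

A0 = {3}
A1: add {2, 6} — 2 (Eve) has 2→3; 6 (Eve) has 6→3.
A2 = A1; e.g. 1 (Adam) can still go to 4. Fixed point.
Eve's winning region = {2, 3, 6}.

2, 3, 6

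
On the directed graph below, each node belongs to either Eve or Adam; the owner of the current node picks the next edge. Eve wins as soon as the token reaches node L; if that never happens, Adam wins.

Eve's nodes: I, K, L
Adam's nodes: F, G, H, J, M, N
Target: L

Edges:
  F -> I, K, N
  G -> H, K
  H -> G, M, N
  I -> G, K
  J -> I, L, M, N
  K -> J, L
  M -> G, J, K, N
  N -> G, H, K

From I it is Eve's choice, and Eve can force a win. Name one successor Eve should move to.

K

A0 = {L}
A1: add {K} — K (Eve) has K→L.
A2: add {I} — I (Eve) has I→K.
A3 = A2; e.g. F (Adam) can still go to N. Fixed point.
From I, successor K is in the attractor (rank 1); the other successor G is not.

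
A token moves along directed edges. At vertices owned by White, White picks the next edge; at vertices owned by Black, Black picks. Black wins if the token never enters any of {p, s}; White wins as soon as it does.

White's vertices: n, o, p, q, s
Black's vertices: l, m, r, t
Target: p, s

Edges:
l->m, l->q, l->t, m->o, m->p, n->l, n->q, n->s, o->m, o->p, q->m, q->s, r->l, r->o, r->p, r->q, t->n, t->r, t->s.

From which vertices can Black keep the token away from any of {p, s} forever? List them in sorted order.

A0 = {p, s}
A1: add {n, o, q} — n (White) has n→s; o (White) has o→p; q (White) has q→s.
A2: add {m} — m (Black): all of {o, p} already in.
A3 = A2; e.g. l (Black) can still go to t. Fixed point.
White's attractor = {m, n, o, p, q, s}; Black avoids the target exactly from the complement.

l, r, t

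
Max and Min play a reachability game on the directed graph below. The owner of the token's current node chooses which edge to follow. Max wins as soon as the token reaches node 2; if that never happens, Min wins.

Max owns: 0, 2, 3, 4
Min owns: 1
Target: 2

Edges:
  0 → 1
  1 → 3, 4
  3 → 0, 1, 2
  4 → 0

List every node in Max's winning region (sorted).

A0 = {2}
A1: add {3} — 3 (Max) has 3→2.
A2 = A1; e.g. 0 (Max) has no edge into A1. Fixed point.
Max's winning region = {2, 3}.

2, 3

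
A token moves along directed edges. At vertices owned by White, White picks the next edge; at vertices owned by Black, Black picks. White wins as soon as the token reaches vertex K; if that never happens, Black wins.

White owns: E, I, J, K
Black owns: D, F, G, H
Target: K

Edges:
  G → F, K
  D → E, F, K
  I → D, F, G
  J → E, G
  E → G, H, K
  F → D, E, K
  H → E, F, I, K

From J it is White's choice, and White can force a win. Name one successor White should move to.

E

A0 = {K}
A1: add {E} — E (White) has E→K.
A2: add {J} — J (White) has J→E.
A3 = A2; e.g. D (Black) can still go to F. Fixed point.
From J, successor E is in the attractor (rank 1); the other successor G is not.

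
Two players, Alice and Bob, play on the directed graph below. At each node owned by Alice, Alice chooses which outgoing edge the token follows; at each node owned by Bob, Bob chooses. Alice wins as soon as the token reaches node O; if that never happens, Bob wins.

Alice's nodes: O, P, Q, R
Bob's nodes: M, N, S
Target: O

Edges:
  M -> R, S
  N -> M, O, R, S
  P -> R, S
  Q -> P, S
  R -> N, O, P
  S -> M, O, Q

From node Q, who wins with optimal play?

Alice

A0 = {O}
A1: add {R} — R (Alice) has R→O.
A2: add {P} — P (Alice) has P→R.
A3: add {Q} — Q (Alice) has Q→P.
A4 = A3; e.g. M (Bob) can still go to S. Fixed point.
Q ∈ A3, so Alice can force the target.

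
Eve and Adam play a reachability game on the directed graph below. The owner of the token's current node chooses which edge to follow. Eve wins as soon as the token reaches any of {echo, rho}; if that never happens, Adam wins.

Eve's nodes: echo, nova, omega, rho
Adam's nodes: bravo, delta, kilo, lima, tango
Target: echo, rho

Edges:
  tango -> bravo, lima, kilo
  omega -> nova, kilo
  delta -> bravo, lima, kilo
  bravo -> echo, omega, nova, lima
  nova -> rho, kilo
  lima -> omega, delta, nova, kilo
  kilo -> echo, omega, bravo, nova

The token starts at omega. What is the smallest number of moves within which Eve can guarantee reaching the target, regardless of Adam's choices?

A0 = {echo, rho}
A1: add {nova} — nova (Eve) has nova→rho.
A2: add {omega} — omega (Eve) has omega→nova.
A3 = A2; e.g. tango (Adam) can still go to bravo. Fixed point.
omega enters the attractor at level 2, so Eve can force the target in 2 moves from there.

2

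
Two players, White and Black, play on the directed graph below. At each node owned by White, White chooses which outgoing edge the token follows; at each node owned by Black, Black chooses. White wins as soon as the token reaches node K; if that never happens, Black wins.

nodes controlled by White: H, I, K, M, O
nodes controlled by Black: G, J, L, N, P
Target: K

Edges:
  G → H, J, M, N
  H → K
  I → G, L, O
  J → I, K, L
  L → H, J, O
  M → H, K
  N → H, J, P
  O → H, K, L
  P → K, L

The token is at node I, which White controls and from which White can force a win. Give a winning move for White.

A0 = {K}
A1: add {H, M, O} — H (White) has H→K; M (White) has M→K; O (White) has O→K.
A2: add {I} — I (White) has I→O.
A3 = A2; e.g. G (Black) can still go to J. Fixed point.
From I, successor O is in the attractor (rank 1); the other successors G, L are not.

O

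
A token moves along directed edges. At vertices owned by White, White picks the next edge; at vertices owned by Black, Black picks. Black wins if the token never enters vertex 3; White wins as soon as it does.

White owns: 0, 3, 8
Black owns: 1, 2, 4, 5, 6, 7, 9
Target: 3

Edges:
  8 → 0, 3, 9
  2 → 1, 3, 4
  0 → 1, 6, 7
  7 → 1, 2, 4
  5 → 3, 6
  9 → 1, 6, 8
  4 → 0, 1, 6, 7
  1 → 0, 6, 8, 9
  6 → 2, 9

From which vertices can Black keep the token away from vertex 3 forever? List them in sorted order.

A0 = {3}
A1: add {8} — 8 (White) has 8→3.
A2 = A1; e.g. 0 (White) has no edge into A1. Fixed point.
White's attractor = {3, 8}; Black avoids the target exactly from the complement.

0, 1, 2, 4, 5, 6, 7, 9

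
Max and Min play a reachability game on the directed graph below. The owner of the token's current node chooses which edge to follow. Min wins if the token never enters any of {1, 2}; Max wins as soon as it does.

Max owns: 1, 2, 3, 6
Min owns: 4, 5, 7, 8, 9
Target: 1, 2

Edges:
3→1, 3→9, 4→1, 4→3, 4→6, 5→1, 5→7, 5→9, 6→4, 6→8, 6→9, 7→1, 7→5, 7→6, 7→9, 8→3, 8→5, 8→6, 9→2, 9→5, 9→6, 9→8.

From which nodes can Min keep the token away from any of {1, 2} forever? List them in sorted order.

4, 5, 6, 7, 8, 9

A0 = {1, 2}
A1: add {3} — 3 (Max) has 3→1.
A2 = A1; e.g. 4 (Min) can still go to 6. Fixed point.
Max's attractor = {1, 2, 3}; Min avoids the target exactly from the complement.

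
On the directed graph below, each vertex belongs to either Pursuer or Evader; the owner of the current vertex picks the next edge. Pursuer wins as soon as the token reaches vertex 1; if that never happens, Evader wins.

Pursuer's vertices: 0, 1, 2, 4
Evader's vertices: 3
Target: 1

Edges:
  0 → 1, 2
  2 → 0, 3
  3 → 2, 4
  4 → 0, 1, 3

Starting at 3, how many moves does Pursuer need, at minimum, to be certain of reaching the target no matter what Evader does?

A0 = {1}
A1: add {0, 4} — 0 (Pursuer) has 0→1; 4 (Pursuer) has 4→1.
A2: add {2} — 2 (Pursuer) has 2→0.
A3: add {3} — 3 (Evader): all of {2, 4} already in.
A3 = all vertices. Fixed point.
3 enters the attractor at level 3, so Pursuer can force the target in 3 moves from there.

3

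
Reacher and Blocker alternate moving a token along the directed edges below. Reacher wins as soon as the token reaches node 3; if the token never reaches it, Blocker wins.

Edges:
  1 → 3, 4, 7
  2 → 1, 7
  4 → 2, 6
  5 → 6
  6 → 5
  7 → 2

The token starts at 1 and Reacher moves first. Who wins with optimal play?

Reacher

Track states (vertex, player-to-move).
A0 = {(3,Reacher), (3,Blocker)}
A1: add {(1,Reacher)}.
(1,Reacher) ∈ A1 ⇒ Reacher forces the target.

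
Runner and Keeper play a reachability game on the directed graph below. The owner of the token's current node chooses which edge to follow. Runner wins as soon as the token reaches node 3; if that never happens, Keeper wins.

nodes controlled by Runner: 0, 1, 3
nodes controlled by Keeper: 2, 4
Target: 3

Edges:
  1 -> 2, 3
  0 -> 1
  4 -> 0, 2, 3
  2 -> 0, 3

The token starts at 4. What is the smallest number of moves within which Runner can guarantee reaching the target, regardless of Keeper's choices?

4

A0 = {3}
A1: add {1} — 1 (Runner) has 1→3.
A2: add {0} — 0 (Runner) has 0→1.
A3: add {2} — 2 (Keeper): all of {0, 3} already in.
A4: add {4} — 4 (Keeper): all of {0, 2, 3} already in.
A4 = all vertices. Fixed point.
4 enters the attractor at level 4, so Runner can force the target in 4 moves from there.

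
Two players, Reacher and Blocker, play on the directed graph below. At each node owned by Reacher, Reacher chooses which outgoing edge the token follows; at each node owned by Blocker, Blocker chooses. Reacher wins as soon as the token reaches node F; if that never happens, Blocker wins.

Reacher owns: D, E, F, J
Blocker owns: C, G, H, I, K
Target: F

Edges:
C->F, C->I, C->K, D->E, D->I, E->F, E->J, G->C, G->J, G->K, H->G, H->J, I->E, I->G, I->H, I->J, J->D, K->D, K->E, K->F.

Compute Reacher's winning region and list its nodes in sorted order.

A0 = {F}
A1: add {E} — E (Reacher) has E→F.
A2: add {D} — D (Reacher) has D→E.
A3: add {J, K} — J (Reacher) has J→D; K (Blocker): all of {D, E, F} already in.
A4 = A3; e.g. C (Blocker) can still go to I. Fixed point.
Reacher's winning region = {D, E, F, J, K}.

D, E, F, J, K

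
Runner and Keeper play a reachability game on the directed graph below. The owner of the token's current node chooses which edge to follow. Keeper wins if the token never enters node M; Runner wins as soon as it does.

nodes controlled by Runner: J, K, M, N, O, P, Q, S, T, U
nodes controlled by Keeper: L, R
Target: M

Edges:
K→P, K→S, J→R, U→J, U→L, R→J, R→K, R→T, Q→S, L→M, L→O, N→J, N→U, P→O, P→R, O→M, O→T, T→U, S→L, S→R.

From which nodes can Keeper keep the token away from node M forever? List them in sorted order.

A0 = {M}
A1: add {O} — O (Runner) has O→M.
A2: add {L, P} — L (Keeper): all of {M, O} already in; P (Runner) has P→O.
A3: add {K, S, U} — K (Runner) has K→P; S (Runner) has S→L; U (Runner) has U→L.
A4: add {N, Q, T} — N (Runner) has N→U; Q (Runner) has Q→S; T (Runner) has T→U.
A5 = A4; e.g. J (Runner) has no edge into A4. Fixed point.
Runner's attractor = {K, L, M, N, O, P, Q, S, T, U}; Keeper avoids the target exactly from the complement.

J, R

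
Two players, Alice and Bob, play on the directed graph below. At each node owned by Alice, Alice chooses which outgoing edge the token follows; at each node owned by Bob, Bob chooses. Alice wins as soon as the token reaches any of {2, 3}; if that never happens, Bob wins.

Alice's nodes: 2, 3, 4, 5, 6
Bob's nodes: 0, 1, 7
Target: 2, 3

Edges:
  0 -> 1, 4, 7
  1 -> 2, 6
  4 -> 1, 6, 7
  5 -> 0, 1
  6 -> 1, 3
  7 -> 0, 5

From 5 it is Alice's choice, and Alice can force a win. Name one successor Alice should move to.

1

A0 = {2, 3}
A1: add {6} — 6 (Alice) has 6→3.
A2: add {1, 4} — 1 (Bob): all of {2, 6} already in; 4 (Alice) has 4→6.
A3: add {5} — 5 (Alice) has 5→1.
A4 = A3; e.g. 0 (Bob) can still go to 7. Fixed point.
From 5, successor 1 is in the attractor (rank 2); the other successor 0 is not.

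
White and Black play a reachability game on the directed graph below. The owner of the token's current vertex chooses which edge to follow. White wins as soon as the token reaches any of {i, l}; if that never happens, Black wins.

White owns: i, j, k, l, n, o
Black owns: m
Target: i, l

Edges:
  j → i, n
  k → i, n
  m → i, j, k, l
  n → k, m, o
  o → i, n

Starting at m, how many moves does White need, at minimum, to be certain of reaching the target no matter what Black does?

2

A0 = {i, l}
A1: add {j, k, o} — j (White) has j→i; k (White) has k→i; o (White) has o→i.
A2: add {m, n} — m (Black): all of {i, j, k, l} already in; n (White) has n→k.
A2 = all vertices. Fixed point.
m enters the attractor at level 2, so White can force the target in 2 moves from there.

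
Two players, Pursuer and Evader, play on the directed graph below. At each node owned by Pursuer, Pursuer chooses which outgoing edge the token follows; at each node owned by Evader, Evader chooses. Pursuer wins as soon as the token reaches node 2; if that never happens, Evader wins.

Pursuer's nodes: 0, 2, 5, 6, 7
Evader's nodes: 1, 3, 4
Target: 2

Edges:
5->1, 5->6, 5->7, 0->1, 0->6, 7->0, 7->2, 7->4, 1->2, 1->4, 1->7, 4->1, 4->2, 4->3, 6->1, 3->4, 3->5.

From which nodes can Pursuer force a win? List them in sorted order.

A0 = {2}
A1: add {7} — 7 (Pursuer) has 7→2.
A2: add {5} — 5 (Pursuer) has 5→7.
A3 = A2; e.g. 0 (Pursuer) has no edge into A2. Fixed point.
Pursuer's winning region = {2, 5, 7}.

2, 5, 7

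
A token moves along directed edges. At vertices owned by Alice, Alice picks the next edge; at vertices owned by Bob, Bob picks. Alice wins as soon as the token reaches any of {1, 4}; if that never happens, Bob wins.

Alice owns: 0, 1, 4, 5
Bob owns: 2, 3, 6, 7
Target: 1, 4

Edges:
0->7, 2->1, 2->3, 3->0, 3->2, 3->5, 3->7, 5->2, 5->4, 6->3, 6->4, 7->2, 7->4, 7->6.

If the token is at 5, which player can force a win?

A0 = {1, 4}
A1: add {5} — 5 (Alice) has 5→4.
A2 = A1; e.g. 0 (Alice) has no edge into A1. Fixed point.
5 ∈ A1, so Alice can force the target.

Alice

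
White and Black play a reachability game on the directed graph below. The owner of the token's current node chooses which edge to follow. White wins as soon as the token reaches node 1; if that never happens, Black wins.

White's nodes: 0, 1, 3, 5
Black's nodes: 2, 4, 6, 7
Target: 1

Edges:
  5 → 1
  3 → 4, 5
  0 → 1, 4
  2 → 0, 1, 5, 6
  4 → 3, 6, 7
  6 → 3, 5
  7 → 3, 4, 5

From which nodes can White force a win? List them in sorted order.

0, 1, 2, 3, 5, 6

A0 = {1}
A1: add {0, 5} — 0 (White) has 0→1; 5 (White) has 5→1.
A2: add {3} — 3 (White) has 3→5.
A3: add {6} — 6 (Black): all of {3, 5} already in.
A4: add {2} — 2 (Black): all of {0, 1, 5, 6} already in.
A5 = A4; e.g. 4 (Black) can still go to 7. Fixed point.
White's winning region = {0, 1, 2, 3, 5, 6}.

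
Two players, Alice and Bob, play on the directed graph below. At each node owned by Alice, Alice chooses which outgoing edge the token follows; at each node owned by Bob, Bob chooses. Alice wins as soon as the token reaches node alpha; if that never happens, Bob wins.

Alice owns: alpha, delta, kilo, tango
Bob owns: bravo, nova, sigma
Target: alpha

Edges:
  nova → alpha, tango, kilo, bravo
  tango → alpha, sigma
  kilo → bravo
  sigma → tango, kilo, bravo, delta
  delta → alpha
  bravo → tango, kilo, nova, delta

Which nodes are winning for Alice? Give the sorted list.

alpha, delta, tango

A0 = {alpha}
A1: add {delta, tango} — tango (Alice) has tango→alpha; delta (Alice) has delta→alpha.
A2 = A1; e.g. sigma (Bob) can still go to kilo. Fixed point.
Alice's winning region = {alpha, delta, tango}.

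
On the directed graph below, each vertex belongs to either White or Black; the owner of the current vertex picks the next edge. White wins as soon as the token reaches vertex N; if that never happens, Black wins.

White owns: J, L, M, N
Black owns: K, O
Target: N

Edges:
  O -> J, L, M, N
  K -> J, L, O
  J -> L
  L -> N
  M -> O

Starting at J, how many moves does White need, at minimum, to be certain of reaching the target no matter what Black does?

A0 = {N}
A1: add {L} — L (White) has L→N.
A2: add {J} — J (White) has J→L.
A3 = A2; e.g. K (Black) can still go to O. Fixed point.
J enters the attractor at level 2, so White can force the target in 2 moves from there.

2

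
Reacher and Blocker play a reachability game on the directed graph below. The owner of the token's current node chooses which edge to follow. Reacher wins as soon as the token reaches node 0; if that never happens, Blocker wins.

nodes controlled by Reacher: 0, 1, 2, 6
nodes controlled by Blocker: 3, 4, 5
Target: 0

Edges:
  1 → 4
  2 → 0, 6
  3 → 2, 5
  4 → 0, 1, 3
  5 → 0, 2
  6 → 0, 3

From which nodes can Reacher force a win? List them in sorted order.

A0 = {0}
A1: add {2, 6} — 2 (Reacher) has 2→0; 6 (Reacher) has 6→0.
A2: add {5} — 5 (Blocker): all of {0, 2} already in.
A3: add {3} — 3 (Blocker): all of {2, 5} already in.
A4 = A3; e.g. 1 (Reacher) has no edge into A3. Fixed point.
Reacher's winning region = {0, 2, 3, 5, 6}.

0, 2, 3, 5, 6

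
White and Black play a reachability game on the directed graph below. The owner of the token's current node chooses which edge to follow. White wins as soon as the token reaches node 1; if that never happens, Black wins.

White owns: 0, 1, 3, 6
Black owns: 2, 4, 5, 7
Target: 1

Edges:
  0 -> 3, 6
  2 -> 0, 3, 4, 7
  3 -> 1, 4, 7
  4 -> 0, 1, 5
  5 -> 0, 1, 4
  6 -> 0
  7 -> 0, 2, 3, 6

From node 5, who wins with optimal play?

A0 = {1}
A1: add {3} — 3 (White) has 3→1.
A2: add {0} — 0 (White) has 0→3.
A3: add {6} — 6 (White) has 6→0.
A4 = A3; e.g. 2 (Black) can still go to 4. Fixed point.
5 never enters the attractor, so Black can avoid the target forever.

Black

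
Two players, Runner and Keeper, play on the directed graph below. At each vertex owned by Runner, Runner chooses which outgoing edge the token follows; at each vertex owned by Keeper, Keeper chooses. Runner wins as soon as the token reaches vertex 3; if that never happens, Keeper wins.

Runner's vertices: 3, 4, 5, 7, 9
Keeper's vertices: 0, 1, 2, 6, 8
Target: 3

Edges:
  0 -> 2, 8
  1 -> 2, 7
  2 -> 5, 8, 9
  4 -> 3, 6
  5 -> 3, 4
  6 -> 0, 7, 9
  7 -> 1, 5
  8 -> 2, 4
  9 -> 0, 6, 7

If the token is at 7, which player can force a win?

A0 = {3}
A1: add {4, 5} — 4 (Runner) has 4→3; 5 (Runner) has 5→3.
A2: add {7} — 7 (Runner) has 7→5.
7 ∈ A2, so Runner can force the target.

Runner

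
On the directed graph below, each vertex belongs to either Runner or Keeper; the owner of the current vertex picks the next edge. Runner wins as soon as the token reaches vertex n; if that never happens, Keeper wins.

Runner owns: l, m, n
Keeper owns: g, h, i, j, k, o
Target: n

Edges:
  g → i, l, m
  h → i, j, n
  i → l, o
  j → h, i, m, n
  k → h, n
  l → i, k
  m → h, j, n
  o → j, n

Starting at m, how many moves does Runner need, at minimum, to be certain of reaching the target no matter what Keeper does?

A0 = {n}
A1: add {m} — m (Runner) has m→n.
A2 = A1; e.g. g (Keeper) can still go to i. Fixed point.
m enters the attractor at level 1, so Runner can force the target in 1 move from there.

1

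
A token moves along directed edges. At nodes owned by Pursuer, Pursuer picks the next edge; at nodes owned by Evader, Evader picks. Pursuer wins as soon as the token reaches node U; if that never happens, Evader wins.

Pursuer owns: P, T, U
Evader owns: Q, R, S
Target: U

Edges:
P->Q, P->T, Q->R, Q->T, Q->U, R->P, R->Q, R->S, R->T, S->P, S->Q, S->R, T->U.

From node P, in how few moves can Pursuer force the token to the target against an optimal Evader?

A0 = {U}
A1: add {T} — T (Pursuer) has T→U.
A2: add {P} — P (Pursuer) has P→T.
A3 = A2; e.g. Q (Evader) can still go to R. Fixed point.
P enters the attractor at level 2, so Pursuer can force the target in 2 moves from there.

2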